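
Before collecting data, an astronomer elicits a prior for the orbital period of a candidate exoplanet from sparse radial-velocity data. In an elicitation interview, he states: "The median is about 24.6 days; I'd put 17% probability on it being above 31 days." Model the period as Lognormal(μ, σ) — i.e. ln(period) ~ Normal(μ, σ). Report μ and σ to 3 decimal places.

μ ≈ 3.203, σ ≈ 0.242

If T ~ Lognormal(μ,σ) then ln T ~ Normal(μ,σ), so the p-quantile of ln T is μ + z_p·σ.
ln(24.6) = 3.203 and ln(31) = 3.434; z_{0.5} = 0, z_{0.83} = 0.9542.
σ = (3.434 − 3.203)/(0.9542 − (0)) = 0.242.
μ = 3.203 − (0)·0.242 = 3.203.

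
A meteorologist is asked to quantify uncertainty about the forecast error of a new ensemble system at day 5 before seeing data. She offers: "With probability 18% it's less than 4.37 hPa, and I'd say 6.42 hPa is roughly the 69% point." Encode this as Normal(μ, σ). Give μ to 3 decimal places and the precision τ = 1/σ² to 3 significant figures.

For Normal(μ,σ), the p-quantile is μ + z_p·σ. Here z_{0.18} = -0.9154, z_{0.69} = 0.4959.
So 4.37 = μ − 0.9154σ and 6.42 = μ + 0.4959σ.
Subtracting: σ = (6.42 − 4.37)/(0.4959 − (-0.9154)) = 1.453.
Then μ = 4.37 − (-0.9154)·1.453 = 5.700.
Precision τ = 1/σ² = 1/1.453² = 0.474.

μ = 5.700, τ = 0.474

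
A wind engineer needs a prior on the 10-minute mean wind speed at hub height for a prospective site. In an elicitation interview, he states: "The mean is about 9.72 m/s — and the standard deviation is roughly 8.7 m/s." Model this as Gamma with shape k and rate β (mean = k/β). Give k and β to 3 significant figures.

k ≈ 1.25, β ≈ 0.128

For Gamma(k, rate β): mean = k/β, variance = k/β², so CV = 1/√k.
CV = SD/mean = 8.7/9.72 = 0.8951, hence k = 1/CV² = 1.25.
Then β = k/mean = 1.25/9.72 = 0.128.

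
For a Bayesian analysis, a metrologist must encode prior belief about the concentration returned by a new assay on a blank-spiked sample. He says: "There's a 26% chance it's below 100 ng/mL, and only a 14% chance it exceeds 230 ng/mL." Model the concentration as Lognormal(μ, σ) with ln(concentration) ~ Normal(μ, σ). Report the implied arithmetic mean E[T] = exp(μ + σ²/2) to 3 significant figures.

E[T] ≈ 153 ng/mL

If T ~ Lognormal(μ,σ) then ln T ~ Normal(μ,σ), so the p-quantile of ln T is μ + z_p·σ.
ln(100) = 4.605 and ln(230) = 5.438; z_{0.26} = -0.6433, z_{0.86} = 1.08.
σ = (5.438 − 4.605)/(1.08 − (-0.6433)) = 0.483.
μ = 4.605 − (-0.6433)·0.483 = 4.916.
E[T] = exp(μ + σ²/2) = exp(4.916 + 0.1168) = 153 ng/mL.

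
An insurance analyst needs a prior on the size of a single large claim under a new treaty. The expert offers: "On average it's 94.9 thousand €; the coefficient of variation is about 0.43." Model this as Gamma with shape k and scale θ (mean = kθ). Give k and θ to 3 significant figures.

For Gamma(k, scale θ): mean = kθ, variance = kθ², so CV = 1/√k.
CV = 0.43, hence k = 1/CV² = 5.41.
Then θ = mean/k = 94.9/5.41 = 17.5.

k ≈ 5.41, θ ≈ 17.5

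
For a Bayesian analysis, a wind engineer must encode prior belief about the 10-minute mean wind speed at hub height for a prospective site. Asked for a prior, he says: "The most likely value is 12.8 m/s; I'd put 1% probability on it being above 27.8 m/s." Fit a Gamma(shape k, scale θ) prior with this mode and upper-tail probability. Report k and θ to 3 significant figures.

Gamma(k,θ) with k>1 has mode (k−1)θ, so θ = 12.8/(k−1).
Need P(X < 27.8) = 0.99 with θ tied to k this way. Start at k = 2, θ = 12.8: P(X<27.8) ≈ 0.639.
Too low — raise k to concentrate. Iterating converges to k ≈ 9.04.
Then θ = 12.8/(9.04−1) ≈ 1.59.

k ≈ 9.04, θ ≈ 1.59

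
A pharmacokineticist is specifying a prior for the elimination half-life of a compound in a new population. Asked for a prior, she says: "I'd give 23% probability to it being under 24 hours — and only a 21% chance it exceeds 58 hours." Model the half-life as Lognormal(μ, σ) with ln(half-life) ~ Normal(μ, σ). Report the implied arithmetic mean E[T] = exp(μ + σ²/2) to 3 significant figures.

If T ~ Lognormal(μ,σ) then ln T ~ Normal(μ,σ), so the p-quantile of ln T is μ + z_p·σ.
ln(24) = 3.178 and ln(58) = 4.06; z_{0.23} = -0.7388, z_{0.79} = 0.8064.
σ = (4.06 − 3.178)/(0.8064 − (-0.7388)) = 0.571.
μ = 3.178 − (-0.7388)·0.571 = 3.600.
E[T] = exp(μ + σ²/2) = exp(3.600 + 0.1630) = 43.1 hours.

E[T] ≈ 43.1 hours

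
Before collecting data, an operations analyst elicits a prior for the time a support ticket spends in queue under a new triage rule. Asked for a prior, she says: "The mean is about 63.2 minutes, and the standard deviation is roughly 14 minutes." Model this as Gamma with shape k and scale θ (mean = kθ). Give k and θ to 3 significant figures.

For Gamma(k, scale θ): mean = kθ, variance = kθ², so CV = 1/√k.
CV = SD/mean = 14/63.2 = 0.2215, hence k = 1/CV² = 20.4.
Then θ = mean/k = 63.2/20.4 = 3.1.

k ≈ 20.4, θ ≈ 3.1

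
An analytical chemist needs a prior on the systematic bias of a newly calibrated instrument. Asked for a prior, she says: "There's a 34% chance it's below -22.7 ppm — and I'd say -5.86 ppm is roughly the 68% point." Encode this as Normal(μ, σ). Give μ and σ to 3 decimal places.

The p-quantile of Normal(μ,σ) is μ + z_p·σ, with z_{0.34} = -0.4125 and z_{0.68} = 0.4677.
Eliminate σ: μ = (z₂·x₁ − z₁·x₂)/(z₂ − z₁) = (0.4677·-22.7 − (-0.4125)·-5.86)/0.8802 = -14.808.
Then σ = (x₂ − x₁)/(z₂ − z₁) = (-5.86 − -22.7)/0.8802 = 19.133.

μ = -14.808, σ = 19.133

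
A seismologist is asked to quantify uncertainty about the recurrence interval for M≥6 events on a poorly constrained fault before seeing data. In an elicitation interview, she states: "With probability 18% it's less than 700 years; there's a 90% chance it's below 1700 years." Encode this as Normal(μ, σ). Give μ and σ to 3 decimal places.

For Normal(μ,σ), the p-quantile is μ + z_p·σ. Here z_{0.18} = -0.9154, z_{0.9} = 1.282.
So 700 = μ − 0.9154σ and 1700 = μ + 1.282σ.
Subtracting: σ = (1700 − 700)/(1.282 − (-0.9154)) = 455.183.
Then μ = 700 − (-0.9154)·455.183 = 1116.659.

μ = 1116.659, σ = 455.183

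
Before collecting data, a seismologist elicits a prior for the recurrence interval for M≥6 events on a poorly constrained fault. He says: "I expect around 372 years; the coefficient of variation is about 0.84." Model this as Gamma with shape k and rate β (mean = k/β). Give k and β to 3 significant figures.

k ≈ 1.42, β ≈ 0.00381

For Gamma(k, rate β): mean = k/β, variance = k/β², so CV = 1/√k.
CV = 0.84, hence k = 1/CV² = 1.42.
Then β = k/mean = 1.42/372 = 0.00381.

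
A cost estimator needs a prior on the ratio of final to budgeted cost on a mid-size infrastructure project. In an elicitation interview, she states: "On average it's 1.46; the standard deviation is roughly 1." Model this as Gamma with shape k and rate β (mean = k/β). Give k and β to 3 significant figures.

For Gamma(k, rate β): mean = k/β, variance = k/β², so CV = 1/√k.
CV = SD/mean = 1/1.46 = 0.6849, hence k = 1/CV² = 2.13.
Then β = k/mean = 2.13/1.46 = 1.46.

k ≈ 2.13, β ≈ 1.46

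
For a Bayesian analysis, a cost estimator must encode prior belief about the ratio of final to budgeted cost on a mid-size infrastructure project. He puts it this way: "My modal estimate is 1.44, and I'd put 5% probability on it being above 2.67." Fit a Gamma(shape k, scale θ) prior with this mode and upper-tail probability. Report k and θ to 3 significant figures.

k ≈ 8.3, θ ≈ 0.197

Gamma(k,θ) with k>1 has mode (k−1)θ, so θ = 1.44/(k−1).
Need P(X < 2.67) = 0.95 with θ tied to k this way. Start at k = 2, θ = 1.44: P(X<2.67) ≈ 0.553.
Too low — raise k to concentrate. Iterating converges to k ≈ 8.3.
Then θ = 1.44/(8.3−1) ≈ 0.197.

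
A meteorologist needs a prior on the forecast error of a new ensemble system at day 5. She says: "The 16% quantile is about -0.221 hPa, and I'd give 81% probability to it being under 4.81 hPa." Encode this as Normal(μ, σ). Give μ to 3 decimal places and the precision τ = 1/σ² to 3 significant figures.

The p-quantile of Normal(μ,σ) is μ + z_p·σ, with z_{0.16} = -0.9945 and z_{0.81} = 0.8779.
Eliminate σ: μ = (z₂·x₁ − z₁·x₂)/(z₂ − z₁) = (0.8779·-0.221 − (-0.9945)·4.81)/1.872 = 2.451.
Then σ = (x₂ − x₁)/(z₂ − z₁) = (4.81 − -0.221)/1.872 = 2.687.
Precision τ = 1/σ² = 1/2.687² = 0.139.

μ = 2.451, τ = 0.139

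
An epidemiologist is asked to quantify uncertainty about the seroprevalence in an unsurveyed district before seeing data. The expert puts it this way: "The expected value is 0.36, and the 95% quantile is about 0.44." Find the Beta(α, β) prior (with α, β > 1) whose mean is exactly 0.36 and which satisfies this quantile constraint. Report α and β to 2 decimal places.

With mean 0.36 fixed, write α = 0.36s, β = 0.64s where s = α+β.
Need P(θ < 0.44) = 0.95 under Beta(0.36s, 0.64s). Normal approximation: (q−m)/√(m(1−m)/s) ≈ z_{0.95} = 1.64, so s ≈ 0.36·0.64·(1.64)²/(0.44−0.36)² = 97.4.
At s = 97.4: P(θ<0.44) ≈ 0.947. Adjusting to match 0.95 gives s ≈ 100.45.
So α = 0.36·100.45 ≈ 36.16, β = 0.64·100.45 ≈ 64.29.

α ≈ 36.16, β ≈ 64.29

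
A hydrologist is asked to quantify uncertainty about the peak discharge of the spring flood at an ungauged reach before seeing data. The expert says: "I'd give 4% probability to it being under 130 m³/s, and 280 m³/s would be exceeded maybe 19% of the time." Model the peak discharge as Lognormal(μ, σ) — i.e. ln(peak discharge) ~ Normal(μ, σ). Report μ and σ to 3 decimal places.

μ ≈ 5.379, σ ≈ 0.292

If T ~ Lognormal(μ,σ) then ln T ~ Normal(μ,σ), so the p-quantile of ln T is μ + z_p·σ.
ln(130) = 4.868 and ln(280) = 5.635; z_{0.04} = -1.751, z_{0.81} = 0.8779.
σ = (5.635 − 4.868)/(0.8779 − (-1.751)) = 0.292.
μ = 4.868 − (-1.751)·0.292 = 5.379.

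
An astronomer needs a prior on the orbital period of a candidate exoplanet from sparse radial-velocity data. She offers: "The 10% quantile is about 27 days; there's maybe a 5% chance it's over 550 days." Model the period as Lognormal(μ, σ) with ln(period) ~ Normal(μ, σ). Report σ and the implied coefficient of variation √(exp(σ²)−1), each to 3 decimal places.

If T ~ Lognormal(μ,σ) then ln T ~ Normal(μ,σ), so the p-quantile of ln T is μ + z_p·σ.
ln(27) = 3.296 and ln(550) = 6.31; z_{0.1} = -1.282, z_{0.95} = 1.645.
σ = (6.31 − 3.296)/(1.645 − (-1.282)) = 1.030.
μ = 3.296 − (-1.282)·1.030 = 4.616.
CV = √(exp(σ²)−1) = √(exp(1.0608)−1) = 1.374.

σ ≈ 1.030, CV ≈ 1.374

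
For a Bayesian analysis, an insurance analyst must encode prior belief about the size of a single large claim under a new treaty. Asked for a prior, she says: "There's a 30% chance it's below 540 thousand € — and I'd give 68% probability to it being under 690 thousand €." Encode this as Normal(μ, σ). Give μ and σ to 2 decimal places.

μ = 619.29, σ = 151.19

For Normal(μ,σ), the p-quantile is μ + z_p·σ. Here z_{0.3} = -0.5244, z_{0.68} = 0.4677.
So 540 = μ − 0.5244σ and 690 = μ + 0.4677σ.
Subtracting: σ = (690 − 540)/(0.4677 − (-0.5244)) = 151.19.
Then μ = 540 − (-0.5244)·151.19 = 619.29.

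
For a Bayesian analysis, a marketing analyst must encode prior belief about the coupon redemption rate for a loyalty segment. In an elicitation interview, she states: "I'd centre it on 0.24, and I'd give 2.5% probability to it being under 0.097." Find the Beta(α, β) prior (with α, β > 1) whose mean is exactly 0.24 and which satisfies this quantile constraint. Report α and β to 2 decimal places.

With mean 0.24 fixed, write α = 0.24s, β = 0.76s where s = α+β.
Need P(θ < 0.097) = 0.025 under Beta(0.24s, 0.76s). Normal approximation: (q−m)/√(m(1−m)/s) ≈ z_{0.025} = -1.96, so s ≈ 0.24·0.76·(-1.96)²/(0.097−0.24)² = 34.3.
At s = 34.3: P(θ<0.097) ≈ 0.010. Adjusting to match 0.025 gives s ≈ 24.68.
So α = 0.24·24.68 ≈ 5.92, β = 0.76·24.68 ≈ 18.75.

α ≈ 5.92, β ≈ 18.75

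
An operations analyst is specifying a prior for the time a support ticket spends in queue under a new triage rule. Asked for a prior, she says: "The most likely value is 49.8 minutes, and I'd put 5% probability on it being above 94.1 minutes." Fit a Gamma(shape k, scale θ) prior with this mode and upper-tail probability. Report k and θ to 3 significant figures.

Gamma(k,θ) with k>1 has mode (k−1)θ, so θ = 49.8/(k−1).
Need P(X < 94.1) = 0.95 with θ tied to k this way. Start at k = 2, θ = 49.8: P(X<94.1) ≈ 0.563.
Too low — raise k to concentrate. Iterating converges to k ≈ 7.87.
Then θ = 49.8/(7.87−1) ≈ 7.25.

k ≈ 7.87, θ ≈ 7.25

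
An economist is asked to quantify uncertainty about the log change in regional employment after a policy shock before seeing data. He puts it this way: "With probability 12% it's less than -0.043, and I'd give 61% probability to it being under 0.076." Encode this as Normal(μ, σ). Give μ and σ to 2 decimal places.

For Normal(μ,σ), the p-quantile is μ + z_p·σ. Here z_{0.12} = -1.175, z_{0.61} = 0.2793.
So -0.043 = μ − 1.175σ and 0.076 = μ + 0.2793σ.
Subtracting: σ = (0.076 − -0.043)/(0.2793 − (-1.175)) = 0.08.
Then μ = -0.043 − (-1.175)·0.08 = 0.05.

μ = 0.05, σ = 0.08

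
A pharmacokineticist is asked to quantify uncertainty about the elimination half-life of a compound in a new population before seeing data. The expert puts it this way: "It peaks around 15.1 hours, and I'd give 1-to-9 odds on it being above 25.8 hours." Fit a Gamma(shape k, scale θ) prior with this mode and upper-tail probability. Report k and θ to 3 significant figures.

k ≈ 7.6, θ ≈ 2.29

Gamma(k,θ) with k>1 has mode (k−1)θ, so θ = 15.1/(k−1).
Need P(X < 25.8) = 0.9 with θ tied to k this way. Start at k = 2, θ = 15.1: P(X<25.8) ≈ 0.509.
Too low — raise k to concentrate. Iterating converges to k ≈ 7.6.
Then θ = 15.1/(7.6−1) ≈ 2.29.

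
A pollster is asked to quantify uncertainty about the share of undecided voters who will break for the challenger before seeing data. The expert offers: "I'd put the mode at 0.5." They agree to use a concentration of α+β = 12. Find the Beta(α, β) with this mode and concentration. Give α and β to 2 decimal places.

α = 6.00, β = 6.00

For α,β > 1 the Beta mode is (α−1)/(α+β−2). With α+β = 12, the mode is (α−1)/10.
Set (α−1)/10 = 0.5 → α = 1 + 0.5·10 = 6.00.
β = 12 − α = 6.00.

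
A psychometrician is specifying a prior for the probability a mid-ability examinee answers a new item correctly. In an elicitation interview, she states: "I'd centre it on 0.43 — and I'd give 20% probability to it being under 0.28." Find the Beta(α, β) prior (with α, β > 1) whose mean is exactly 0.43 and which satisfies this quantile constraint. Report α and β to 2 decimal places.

With mean 0.43 fixed, write α = 0.43s, β = 0.57s where s = α+β.
Need P(θ < 0.28) = 0.2 under Beta(0.43s, 0.57s). Normal approximation: (q−m)/√(m(1−m)/s) ≈ z_{0.2} = -0.842, so s ≈ 0.43·0.57·(-0.842)²/(0.28−0.43)² = 7.7.
At s = 7.7: P(θ<0.28) ≈ 0.204. Adjusting to match 0.2 gives s ≈ 7.95.
So α = 0.43·7.95 ≈ 3.42, β = 0.57·7.95 ≈ 4.53.

α ≈ 3.42, β ≈ 4.53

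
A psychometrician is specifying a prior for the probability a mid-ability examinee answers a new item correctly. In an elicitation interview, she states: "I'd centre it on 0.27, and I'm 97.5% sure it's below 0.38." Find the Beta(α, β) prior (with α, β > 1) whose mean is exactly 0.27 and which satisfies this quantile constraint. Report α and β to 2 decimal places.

α ≈ 18.58, β ≈ 50.24

With mean 0.27 fixed, write α = 0.27s, β = 0.73s where s = α+β.
Need P(θ < 0.38) = 0.975 under Beta(0.27s, 0.73s). Normal approximation: (q−m)/√(m(1−m)/s) ≈ z_{0.975} = 1.96, so s ≈ 0.27·0.73·(1.96)²/(0.38−0.27)² = 62.6.
At s = 62.6: P(θ<0.38) ≈ 0.969. Adjusting to match 0.975 gives s ≈ 68.82.
So α = 0.27·68.82 ≈ 18.58, β = 0.73·68.82 ≈ 50.24.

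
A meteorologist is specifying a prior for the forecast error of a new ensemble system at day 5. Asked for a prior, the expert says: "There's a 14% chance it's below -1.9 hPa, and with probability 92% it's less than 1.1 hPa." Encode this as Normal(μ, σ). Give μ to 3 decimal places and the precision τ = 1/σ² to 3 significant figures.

μ = -0.596, τ = 0.686

The p-quantile of Normal(μ,σ) is μ + z_p·σ, with z_{0.14} = -1.08 and z_{0.92} = 1.405.
Eliminate σ: μ = (z₂·x₁ − z₁·x₂)/(z₂ − z₁) = (1.405·-1.9 − (-1.08)·1.1)/2.485 = -0.596.
Then σ = (x₂ − x₁)/(z₂ − z₁) = (1.1 − -1.9)/2.485 = 1.207.
Precision τ = 1/σ² = 1/1.207² = 0.686.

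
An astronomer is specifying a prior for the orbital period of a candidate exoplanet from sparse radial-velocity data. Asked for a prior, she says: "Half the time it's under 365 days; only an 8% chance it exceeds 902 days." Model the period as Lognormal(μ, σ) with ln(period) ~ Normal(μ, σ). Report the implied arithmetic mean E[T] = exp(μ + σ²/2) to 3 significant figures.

If T ~ Lognormal(μ,σ) then ln T ~ Normal(μ,σ), so the p-quantile of ln T is μ + z_p·σ.
ln(365) = 5.9 and ln(902) = 6.805; z_{0.5} = 0, z_{0.92} = 1.405.
σ = (6.805 − 5.9)/(1.405 − (0)) = 0.644.
μ = 5.9 − (0)·0.644 = 5.900.
E[T] = exp(μ + σ²/2) = exp(5.900 + 0.2073) = 449 days.

E[T] ≈ 449 days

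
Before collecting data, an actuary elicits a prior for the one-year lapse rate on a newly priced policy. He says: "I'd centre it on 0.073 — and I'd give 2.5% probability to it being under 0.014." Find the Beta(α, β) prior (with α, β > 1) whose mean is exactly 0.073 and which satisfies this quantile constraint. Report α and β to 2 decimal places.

With mean 0.073 fixed, write α = 0.073s, β = 0.927s where s = α+β.
Need P(θ < 0.014) = 0.025 under Beta(0.073s, 0.927s). Normal approximation: (q−m)/√(m(1−m)/s) ≈ z_{0.025} = -1.96, so s ≈ 0.073·0.927·(-1.96)²/(0.014−0.073)² = 74.7.
At s = 74.7: P(θ<0.014) ≈ 0.002. Adjusting to match 0.025 gives s ≈ 37.09.
So α = 0.073·37.09 ≈ 2.71, β = 0.927·37.09 ≈ 34.38.

α ≈ 2.71, β ≈ 34.38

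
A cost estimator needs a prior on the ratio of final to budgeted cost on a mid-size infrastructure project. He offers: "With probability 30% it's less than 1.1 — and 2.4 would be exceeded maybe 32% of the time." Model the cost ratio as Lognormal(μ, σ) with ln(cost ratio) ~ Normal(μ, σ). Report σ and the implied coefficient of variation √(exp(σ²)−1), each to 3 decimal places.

If T ~ Lognormal(μ,σ) then ln T ~ Normal(μ,σ), so the p-quantile of ln T is μ + z_p·σ.
ln(1.1) = 0.09531 and ln(2.4) = 0.8755; z_{0.3} = -0.5244, z_{0.68} = 0.4677.
σ = (0.8755 − 0.09531)/(0.4677 − (-0.5244)) = 0.786.
μ = 0.09531 − (-0.5244)·0.786 = 0.508.
CV = √(exp(σ²)−1) = √(exp(0.6184)−1) = 0.925.

σ ≈ 0.786, CV ≈ 0.925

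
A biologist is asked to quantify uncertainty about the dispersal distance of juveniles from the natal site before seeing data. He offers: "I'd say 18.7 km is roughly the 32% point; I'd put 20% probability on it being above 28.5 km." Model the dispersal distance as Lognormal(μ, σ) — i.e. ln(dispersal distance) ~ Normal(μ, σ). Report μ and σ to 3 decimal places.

μ ≈ 3.079, σ ≈ 0.322

If T ~ Lognormal(μ,σ) then ln T ~ Normal(μ,σ), so the p-quantile of ln T is μ + z_p·σ.
ln(18.7) = 2.929 and ln(28.5) = 3.35; z_{0.32} = -0.4677, z_{0.8} = 0.8416.
σ = (3.35 − 2.929)/(0.8416 − (-0.4677)) = 0.322.
μ = 2.929 − (-0.4677)·0.322 = 3.079.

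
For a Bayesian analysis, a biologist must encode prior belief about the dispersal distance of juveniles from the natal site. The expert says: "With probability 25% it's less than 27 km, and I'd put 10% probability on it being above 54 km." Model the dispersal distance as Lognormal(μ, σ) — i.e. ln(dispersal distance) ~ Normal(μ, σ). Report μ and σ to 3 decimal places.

If T ~ Lognormal(μ,σ) then ln T ~ Normal(μ,σ), so the p-quantile of ln T is μ + z_p·σ.
ln(27) = 3.296 and ln(54) = 3.989; z_{0.25} = -0.6745, z_{0.9} = 1.282.
σ = (3.989 − 3.296)/(1.282 − (-0.6745)) = 0.354.
μ = 3.296 − (-0.6745)·0.354 = 3.535.

μ ≈ 3.535, σ ≈ 0.354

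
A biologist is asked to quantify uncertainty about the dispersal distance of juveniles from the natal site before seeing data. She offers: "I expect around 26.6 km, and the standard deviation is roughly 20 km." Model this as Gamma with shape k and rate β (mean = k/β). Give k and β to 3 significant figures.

For Gamma(k, rate β): mean = k/β, variance = k/β², so CV = 1/√k.
CV = SD/mean = 20/26.6 = 0.7519, hence k = 1/CV² = 1.77.
Then β = k/mean = 1.77/26.6 = 0.0665.

k ≈ 1.77, β ≈ 0.0665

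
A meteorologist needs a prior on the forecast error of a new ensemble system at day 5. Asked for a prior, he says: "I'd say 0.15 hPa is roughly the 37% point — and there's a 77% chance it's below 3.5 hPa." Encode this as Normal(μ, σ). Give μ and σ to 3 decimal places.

μ = 1.188, σ = 3.129

For Normal(μ,σ), the p-quantile is μ + z_p·σ. Here z_{0.37} = -0.3319, z_{0.77} = 0.7388.
So 0.15 = μ − 0.3319σ and 3.5 = μ + 0.7388σ.
Subtracting: σ = (3.5 − 0.15)/(0.7388 − (-0.3319)) = 3.129.
Then μ = 0.15 − (-0.3319)·3.129 = 1.188.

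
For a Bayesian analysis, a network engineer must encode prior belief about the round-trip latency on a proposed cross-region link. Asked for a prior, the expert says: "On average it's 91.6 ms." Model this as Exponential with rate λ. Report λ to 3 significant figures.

λ ≈ 0.0109

Exponential mean = 1/λ, so λ = 1/91.6 = 0.0109.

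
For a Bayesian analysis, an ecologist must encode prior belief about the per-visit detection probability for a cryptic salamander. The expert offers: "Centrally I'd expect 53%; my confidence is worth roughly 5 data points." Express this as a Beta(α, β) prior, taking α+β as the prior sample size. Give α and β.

α = 2.65, β = 2.35

Under the effective-sample-size interpretation, Beta(α, β) has prior mean α/(α+β) and prior sample size α+β.
So α+β = 5 and α/(α+β) = 0.53, giving α = 0.53·5 = 2.65 and β = 5 − 2.65 = 2.35.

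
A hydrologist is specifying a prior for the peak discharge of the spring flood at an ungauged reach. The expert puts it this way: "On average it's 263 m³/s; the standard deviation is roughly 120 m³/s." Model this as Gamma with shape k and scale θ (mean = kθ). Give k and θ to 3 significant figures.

k ≈ 4.8, θ ≈ 54.8

For Gamma(k, scale θ): mean = kθ, variance = kθ², so CV = 1/√k.
CV = SD/mean = 120/263 = 0.4563, hence k = 1/CV² = 4.8.
Then θ = mean/k = 263/4.8 = 54.8.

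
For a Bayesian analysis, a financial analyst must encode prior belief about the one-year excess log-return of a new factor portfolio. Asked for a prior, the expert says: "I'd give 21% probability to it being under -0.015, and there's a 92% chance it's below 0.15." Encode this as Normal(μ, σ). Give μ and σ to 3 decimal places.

The p-quantile of Normal(μ,σ) is μ + z_p·σ, with z_{0.21} = -0.8064 and z_{0.92} = 1.405.
Eliminate σ: μ = (z₂·x₁ − z₁·x₂)/(z₂ − z₁) = (1.405·-0.015 − (-0.8064)·0.15)/2.211 = 0.045.
Then σ = (x₂ − x₁)/(z₂ − z₁) = (0.15 − -0.015)/2.211 = 0.075.

μ = 0.045, σ = 0.075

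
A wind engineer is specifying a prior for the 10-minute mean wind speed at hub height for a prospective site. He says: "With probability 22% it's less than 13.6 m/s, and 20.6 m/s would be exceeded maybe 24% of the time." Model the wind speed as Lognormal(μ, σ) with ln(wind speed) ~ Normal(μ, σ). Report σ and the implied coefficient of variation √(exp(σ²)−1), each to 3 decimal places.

If T ~ Lognormal(μ,σ) then ln T ~ Normal(μ,σ), so the p-quantile of ln T is μ + z_p·σ.
ln(13.6) = 2.61 and ln(20.6) = 3.025; z_{0.22} = -0.7722, z_{0.76} = 0.7063.
σ = (3.025 − 2.61)/(0.7063 − (-0.7722)) = 0.281.
μ = 2.61 − (-0.7722)·0.281 = 2.827.
CV = √(exp(σ²)−1) = √(exp(0.0789)−1) = 0.286.

σ ≈ 0.281, CV ≈ 0.286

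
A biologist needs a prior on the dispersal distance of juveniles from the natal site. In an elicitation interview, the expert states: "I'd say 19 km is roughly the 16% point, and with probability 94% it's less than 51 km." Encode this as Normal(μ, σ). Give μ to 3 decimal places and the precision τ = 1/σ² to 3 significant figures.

μ = 31.483, τ = 0.00635

The p-quantile of Normal(μ,σ) is μ + z_p·σ, with z_{0.16} = -0.9945 and z_{0.94} = 1.555.
Eliminate σ: μ = (z₂·x₁ − z₁·x₂)/(z₂ − z₁) = (1.555·19 − (-0.9945)·51)/2.549 = 31.483.
Then σ = (x₂ − x₁)/(z₂ − z₁) = (51 − 19)/2.549 = 12.553.
Precision τ = 1/σ² = 1/12.55² = 0.00635.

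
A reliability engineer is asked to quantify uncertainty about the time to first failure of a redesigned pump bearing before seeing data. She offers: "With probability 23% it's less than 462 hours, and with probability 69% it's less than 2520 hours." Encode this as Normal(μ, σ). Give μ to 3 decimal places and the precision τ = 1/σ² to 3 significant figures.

For Normal(μ,σ), the p-quantile is μ + z_p·σ. Here z_{0.23} = -0.7388, z_{0.69} = 0.4959.
So 462 = μ − 0.7388σ and 2520 = μ + 0.4959σ.
Subtracting: σ = (2520 − 462)/(0.4959 − (-0.7388)) = 1666.805.
Then μ = 462 − (-0.7388)·1666.805 = 1693.514.
Precision τ = 1/σ² = 1/1667² = 3.6e-07.

μ = 1693.514, τ = 3.6e-07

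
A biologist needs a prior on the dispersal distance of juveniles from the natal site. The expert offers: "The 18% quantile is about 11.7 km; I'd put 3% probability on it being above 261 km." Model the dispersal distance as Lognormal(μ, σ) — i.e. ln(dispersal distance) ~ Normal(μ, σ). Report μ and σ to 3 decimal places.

μ ≈ 3.476, σ ≈ 1.110

If T ~ Lognormal(μ,σ) then ln T ~ Normal(μ,σ), so the p-quantile of ln T is μ + z_p·σ.
ln(11.7) = 2.46 and ln(261) = 5.565; z_{0.18} = -0.9154, z_{0.97} = 1.881.
σ = (5.565 − 2.46)/(1.881 − (-0.9154)) = 1.110.
μ = 2.46 − (-0.9154)·1.110 = 3.476.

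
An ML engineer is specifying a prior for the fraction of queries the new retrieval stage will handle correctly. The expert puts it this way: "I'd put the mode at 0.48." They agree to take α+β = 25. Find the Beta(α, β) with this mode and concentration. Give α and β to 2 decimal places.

α = 12.04, β = 12.96

For α,β > 1 the Beta mode is (α−1)/(α+β−2). With α+β = 25, the mode is (α−1)/23.
Set (α−1)/23 = 0.48 → α = 1 + 0.48·23 = 12.04.
β = 25 − α = 12.96.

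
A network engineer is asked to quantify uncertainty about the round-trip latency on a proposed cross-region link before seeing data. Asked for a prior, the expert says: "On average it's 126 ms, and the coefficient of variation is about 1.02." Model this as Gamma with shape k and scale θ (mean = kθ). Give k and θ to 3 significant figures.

For Gamma(k, scale θ): mean = kθ, variance = kθ², so CV = 1/√k.
CV = 1.02, hence k = 1/CV² = 0.961.
Then θ = mean/k = 126/0.961 = 131.

k ≈ 0.961, θ ≈ 131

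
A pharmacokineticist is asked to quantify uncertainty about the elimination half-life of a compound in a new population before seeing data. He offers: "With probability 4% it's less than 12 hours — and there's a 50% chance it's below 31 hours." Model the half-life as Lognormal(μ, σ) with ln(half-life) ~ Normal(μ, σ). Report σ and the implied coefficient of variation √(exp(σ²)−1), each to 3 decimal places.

σ ≈ 0.542, CV ≈ 0.585

If T ~ Lognormal(μ,σ) then ln T ~ Normal(μ,σ), so the p-quantile of ln T is μ + z_p·σ.
ln(12) = 2.485 and ln(31) = 3.434; z_{0.04} = -1.751, z_{0.5} = 0.
σ = (3.434 − 2.485)/(0 − (-1.751)) = 0.542.
μ = 2.485 − (-1.751)·0.542 = 3.434.
CV = √(exp(σ²)−1) = √(exp(0.2939)−1) = 0.585.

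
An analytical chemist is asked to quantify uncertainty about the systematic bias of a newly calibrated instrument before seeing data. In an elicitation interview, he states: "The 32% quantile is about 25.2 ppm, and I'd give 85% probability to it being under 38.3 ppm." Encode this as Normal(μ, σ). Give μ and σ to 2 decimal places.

For Normal(μ,σ), the p-quantile is μ + z_p·σ. Here z_{0.32} = -0.4677, z_{0.85} = 1.036.
So 25.2 = μ − 0.4677σ and 38.3 = μ + 1.036σ.
Subtracting: σ = (38.3 − 25.2)/(1.036 − (-0.4677)) = 8.71.
Then μ = 25.2 − (-0.4677)·8.71 = 29.27.

μ = 29.27, σ = 8.71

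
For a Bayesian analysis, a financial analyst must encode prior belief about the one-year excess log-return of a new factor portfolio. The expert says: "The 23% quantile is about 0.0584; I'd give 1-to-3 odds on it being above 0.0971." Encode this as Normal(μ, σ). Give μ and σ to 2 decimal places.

For Normal(μ,σ), the p-quantile is μ + z_p·σ. Here z_{0.23} = -0.7388, z_{0.75} = 0.6745.
So 0.0584 = μ − 0.7388σ and 0.0971 = μ + 0.6745σ.
Subtracting: σ = (0.0971 − 0.0584)/(0.6745 − (-0.7388)) = 0.03.
Then μ = 0.0584 − (-0.7388)·0.03 = 0.08.

μ = 0.08, σ = 0.03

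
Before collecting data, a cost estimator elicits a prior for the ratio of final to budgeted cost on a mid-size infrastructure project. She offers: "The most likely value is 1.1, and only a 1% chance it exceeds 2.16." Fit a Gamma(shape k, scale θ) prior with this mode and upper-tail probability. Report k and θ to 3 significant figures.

Gamma(k,θ) with k>1 has mode (k−1)θ, so θ = 1.1/(k−1).
Need P(X < 2.16) = 0.99 with θ tied to k this way. Start at k = 2, θ = 1.1: P(X<2.16) ≈ 0.584.
Too low — raise k to concentrate. Iterating converges to k ≈ 11.8.
Then θ = 1.1/(11.8−1) ≈ 0.102.

k ≈ 11.8, θ ≈ 0.102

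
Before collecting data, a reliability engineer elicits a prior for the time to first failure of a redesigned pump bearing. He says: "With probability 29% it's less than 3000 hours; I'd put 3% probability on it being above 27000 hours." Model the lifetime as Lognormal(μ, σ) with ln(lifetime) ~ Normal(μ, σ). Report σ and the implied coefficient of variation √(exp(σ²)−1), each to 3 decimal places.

If T ~ Lognormal(μ,σ) then ln T ~ Normal(μ,σ), so the p-quantile of ln T is μ + z_p·σ.
ln(3000) = 8.006 and ln(27000) = 10.2; z_{0.29} = -0.5534, z_{0.97} = 1.881.
σ = (10.2 − 8.006)/(1.881 − (-0.5534)) = 0.903.
μ = 8.006 − (-0.5534)·0.903 = 8.506.
CV = √(exp(σ²)−1) = √(exp(0.8148)−1) = 1.122.

σ ≈ 0.903, CV ≈ 1.122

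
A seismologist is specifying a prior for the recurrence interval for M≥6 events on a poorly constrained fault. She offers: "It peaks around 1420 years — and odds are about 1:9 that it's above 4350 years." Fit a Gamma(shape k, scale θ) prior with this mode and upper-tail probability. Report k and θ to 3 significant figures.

k ≈ 2.51, θ ≈ 938

Gamma(k,θ) with k>1 has mode (k−1)θ, so θ = 1420/(k−1).
Need P(X < 4350) = 0.9 with θ tied to k this way. Start at k = 2, θ = 1420: P(X<4350) ≈ 0.810.
Too low — raise k to concentrate. Iterating converges to k ≈ 2.51.
Then θ = 1420/(2.51−1) ≈ 938.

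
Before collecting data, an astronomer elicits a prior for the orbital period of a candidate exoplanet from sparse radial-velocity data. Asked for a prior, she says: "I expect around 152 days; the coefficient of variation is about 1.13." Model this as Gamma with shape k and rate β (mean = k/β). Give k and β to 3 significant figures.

k ≈ 0.783, β ≈ 0.00515

For Gamma(k, rate β): mean = k/β, variance = k/β², so CV = 1/√k.
CV = 1.13, hence k = 1/CV² = 0.783.
Then β = k/mean = 0.783/152 = 0.00515.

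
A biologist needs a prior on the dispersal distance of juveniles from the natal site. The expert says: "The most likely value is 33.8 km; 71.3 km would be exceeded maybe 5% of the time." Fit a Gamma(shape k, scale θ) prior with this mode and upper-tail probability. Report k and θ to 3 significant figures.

Gamma(k,θ) with k>1 has mode (k−1)θ, so θ = 33.8/(k−1).
Need P(X < 71.3) = 0.95 with θ tied to k this way. Start at k = 2, θ = 33.8: P(X<71.3) ≈ 0.623.
Too low — raise k to concentrate. Iterating converges to k ≈ 5.96.
Then θ = 33.8/(5.96−1) ≈ 6.82.

k ≈ 5.96, θ ≈ 6.82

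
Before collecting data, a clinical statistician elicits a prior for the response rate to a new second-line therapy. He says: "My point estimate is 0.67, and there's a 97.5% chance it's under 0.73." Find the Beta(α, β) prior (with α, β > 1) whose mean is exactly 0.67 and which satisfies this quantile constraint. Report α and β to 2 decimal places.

With mean 0.67 fixed, write α = 0.67s, β = 0.33s where s = α+β.
Need P(θ < 0.73) = 0.975 under Beta(0.67s, 0.33s). Normal approximation: (q−m)/√(m(1−m)/s) ≈ z_{0.975} = 1.96, so s ≈ 0.67·0.33·(1.96)²/(0.73−0.67)² = 235.9.
At s = 235.9: P(θ<0.73) ≈ 0.978. Adjusting to match 0.975 gives s ≈ 223.47.
So α = 0.67·223.47 ≈ 149.73, β = 0.33·223.47 ≈ 73.75.

α ≈ 149.73, β ≈ 73.75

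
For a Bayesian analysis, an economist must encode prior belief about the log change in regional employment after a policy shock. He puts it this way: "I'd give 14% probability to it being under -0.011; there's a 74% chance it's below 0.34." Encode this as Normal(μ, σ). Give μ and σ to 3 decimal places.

μ = 0.209, σ = 0.204

The p-quantile of Normal(μ,σ) is μ + z_p·σ, with z_{0.14} = -1.08 and z_{0.74} = 0.6433.
Eliminate σ: μ = (z₂·x₁ − z₁·x₂)/(z₂ − z₁) = (0.6433·-0.011 − (-1.08)·0.34)/1.724 = 0.209.
Then σ = (x₂ − x₁)/(z₂ − z₁) = (0.34 − -0.011)/1.724 = 0.204.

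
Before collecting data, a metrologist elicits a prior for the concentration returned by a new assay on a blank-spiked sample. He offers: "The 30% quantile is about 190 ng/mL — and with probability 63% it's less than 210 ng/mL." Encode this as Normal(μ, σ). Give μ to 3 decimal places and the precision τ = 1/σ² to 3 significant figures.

μ = 202.249, τ = 0.00183

For Normal(μ,σ), the p-quantile is μ + z_p·σ. Here z_{0.3} = -0.5244, z_{0.63} = 0.3319.
So 190 = μ − 0.5244σ and 210 = μ + 0.3319σ.
Subtracting: σ = (210 − 190)/(0.3319 − (-0.5244)) = 23.358.
Then μ = 190 − (-0.5244)·23.358 = 202.249.
Precision τ = 1/σ² = 1/23.36² = 0.00183.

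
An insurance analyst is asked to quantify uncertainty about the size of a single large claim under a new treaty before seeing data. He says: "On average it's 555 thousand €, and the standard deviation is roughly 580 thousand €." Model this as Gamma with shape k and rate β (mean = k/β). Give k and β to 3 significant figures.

For Gamma(k, rate β): mean = k/β, variance = k/β², so CV = 1/√k.
CV = SD/mean = 580/555 = 1.045, hence k = 1/CV² = 0.916.
Then β = k/mean = 0.916/555 = 0.00165.

k ≈ 0.916, β ≈ 0.00165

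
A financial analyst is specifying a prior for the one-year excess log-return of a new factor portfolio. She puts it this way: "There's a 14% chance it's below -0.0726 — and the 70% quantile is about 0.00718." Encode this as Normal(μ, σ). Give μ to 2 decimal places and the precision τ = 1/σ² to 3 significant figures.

For Normal(μ,σ), the p-quantile is μ + z_p·σ. Here z_{0.14} = -1.08, z_{0.7} = 0.5244.
So -0.0726 = μ − 1.08σ and 0.00718 = μ + 0.5244σ.
Subtracting: σ = (0.00718 − -0.0726)/(0.5244 − (-1.08)) = 0.05.
Then μ = -0.0726 − (-1.08)·0.05 = -0.02.
Precision τ = 1/σ² = 1/0.04972² = 405.

μ = -0.02, τ = 405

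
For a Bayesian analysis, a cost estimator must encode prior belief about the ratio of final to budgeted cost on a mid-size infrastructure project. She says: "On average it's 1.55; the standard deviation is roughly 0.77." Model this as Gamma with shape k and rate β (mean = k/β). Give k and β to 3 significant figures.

For Gamma(k, rate β): mean = k/β, variance = k/β², so CV = 1/√k.
CV = SD/mean = 0.77/1.55 = 0.4968, hence k = 1/CV² = 4.05.
Then β = k/mean = 4.05/1.55 = 2.61.

k ≈ 4.05, β ≈ 2.61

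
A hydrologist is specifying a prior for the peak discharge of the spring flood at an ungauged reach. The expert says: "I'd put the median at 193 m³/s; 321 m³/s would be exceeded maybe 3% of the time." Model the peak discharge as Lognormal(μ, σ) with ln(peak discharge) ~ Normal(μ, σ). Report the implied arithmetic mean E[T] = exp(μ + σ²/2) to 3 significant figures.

If T ~ Lognormal(μ,σ) then ln T ~ Normal(μ,σ), so the p-quantile of ln T is μ + z_p·σ.
ln(193) = 5.263 and ln(321) = 5.771; z_{0.5} = 0, z_{0.97} = 1.881.
σ = (5.771 − 5.263)/(1.881 − (0)) = 0.270.
μ = 5.263 − (0)·0.270 = 5.263.
E[T] = exp(μ + σ²/2) = exp(5.263 + 0.0366) = 200 m³/s.

E[T] ≈ 200 m³/s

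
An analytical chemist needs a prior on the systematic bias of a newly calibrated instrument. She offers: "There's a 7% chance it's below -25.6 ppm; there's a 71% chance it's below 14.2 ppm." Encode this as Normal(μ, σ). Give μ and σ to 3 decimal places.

μ = 3.346, σ = 19.614

For Normal(μ,σ), the p-quantile is μ + z_p·σ. Here z_{0.07} = -1.476, z_{0.71} = 0.5534.
So -25.6 = μ − 1.476σ and 14.2 = μ + 0.5534σ.
Subtracting: σ = (14.2 − -25.6)/(0.5534 − (-1.476)) = 19.614.
Then μ = -25.6 − (-1.476)·19.614 = 3.346.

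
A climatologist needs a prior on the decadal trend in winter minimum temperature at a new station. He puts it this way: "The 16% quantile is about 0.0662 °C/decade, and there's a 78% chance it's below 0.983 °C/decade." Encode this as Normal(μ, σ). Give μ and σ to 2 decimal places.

μ = 0.58, σ = 0.52

For Normal(μ,σ), the p-quantile is μ + z_p·σ. Here z_{0.16} = -0.9945, z_{0.78} = 0.7722.
So 0.0662 = μ − 0.9945σ and 0.983 = μ + 0.7722σ.
Subtracting: σ = (0.983 − 0.0662)/(0.7722 − (-0.9945)) = 0.52.
Then μ = 0.0662 − (-0.9945)·0.52 = 0.58.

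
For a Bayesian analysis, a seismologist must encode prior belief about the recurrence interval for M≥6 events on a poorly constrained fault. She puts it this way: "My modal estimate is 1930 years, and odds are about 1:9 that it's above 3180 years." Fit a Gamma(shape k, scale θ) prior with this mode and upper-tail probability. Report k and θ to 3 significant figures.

k ≈ 8.56, θ ≈ 255

Gamma(k,θ) with k>1 has mode (k−1)θ, so θ = 1930/(k−1).
Need P(X < 3180) = 0.9 with θ tied to k this way. Start at k = 2, θ = 1930: P(X<3180) ≈ 0.490.
Too low — raise k to concentrate. Iterating converges to k ≈ 8.56.
Then θ = 1930/(8.56−1) ≈ 255.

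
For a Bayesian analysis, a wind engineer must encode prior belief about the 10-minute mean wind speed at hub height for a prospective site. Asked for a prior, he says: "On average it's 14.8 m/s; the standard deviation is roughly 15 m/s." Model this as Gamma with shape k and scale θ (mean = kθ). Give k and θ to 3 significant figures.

k ≈ 0.974, θ ≈ 15.2

For Gamma(k, scale θ): mean = kθ, variance = kθ², so CV = 1/√k.
CV = SD/mean = 15/14.8 = 1.014, hence k = 1/CV² = 0.974.
Then θ = mean/k = 14.8/0.974 = 15.2.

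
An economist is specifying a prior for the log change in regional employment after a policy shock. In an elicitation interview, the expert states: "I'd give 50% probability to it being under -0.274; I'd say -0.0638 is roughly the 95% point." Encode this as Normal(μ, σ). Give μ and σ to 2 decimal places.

The p-quantile of Normal(μ,σ) is μ + z_p·σ, with z_{0.5} = 0 and z_{0.95} = 1.645.
Eliminate σ: μ = (z₂·x₁ − z₁·x₂)/(z₂ − z₁) = (1.645·-0.274 − (0)·-0.0638)/1.645 = -0.27.
Then σ = (x₂ − x₁)/(z₂ − z₁) = (-0.0638 − -0.274)/1.645 = 0.13.

μ = -0.27, σ = 0.13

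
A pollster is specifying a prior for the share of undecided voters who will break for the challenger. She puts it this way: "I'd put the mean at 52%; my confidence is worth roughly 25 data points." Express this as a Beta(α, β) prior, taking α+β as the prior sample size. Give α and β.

α = 13, β = 12

Under the effective-sample-size interpretation, Beta(α, β) has prior mean α/(α+β) and prior sample size α+β.
So α+β = 25 and α/(α+β) = 0.52, giving α = 0.52·25 = 13 and β = 25 − 13 = 12.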